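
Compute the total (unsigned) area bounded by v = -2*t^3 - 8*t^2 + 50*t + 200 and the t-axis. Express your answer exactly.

The curve meets the t-axis where -2*t^3 - 8*t^2 + 50*t + 200 = 0, i.e. -2*(t - 5)*(t + 4)*(t + 5) = 0, at t = -5, -4, 5.
On [-5, -4] the curve lies below the axis; ∫[-5,-4] (-2*t^3 - 8*t^2 + 50*t + 200) dt = -19/6, giving area 19/6.
On [-4, 5] the curve lies above the axis; ∫[-4,5] (-2*t^3 - 8*t^2 + 50*t + 200) dt = 2673/2, giving area 2673/2.
Total area = 19/6 + 2673/2 = 4019/3.

4019/3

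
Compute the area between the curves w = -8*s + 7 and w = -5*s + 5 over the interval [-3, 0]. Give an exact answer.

On [-3, 0], (-8*s + 7) - (-5*s + 5) = -3*s + 2 is ≥ 0 throughout, so the area is a single integral of |-3*s + 2|.
∫[-3,0] (-3*s + 2) ds = 39/2.

39/2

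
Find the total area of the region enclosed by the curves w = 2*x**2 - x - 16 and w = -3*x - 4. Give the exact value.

Set the curves equal: 2*x**2 - x - 16 = -3*x - 4, so 2*x**2 + 2*x - 12 = 0, which factors as 2*(x - 2)*(x + 3) = 0. The curves meet at x = -3, 2.
On [-3, 2], w = -3*x - 4 is on top; that piece has area ∫[-3,2] (-(2*x**2 + 2*x - 12)) dx = 125/3.

125/3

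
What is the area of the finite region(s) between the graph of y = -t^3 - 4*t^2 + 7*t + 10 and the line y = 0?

937/12

The curve meets the t-axis where -t^3 - 4*t^2 + 7*t + 10 = 0, i.e. -(t - 2)*(t + 1)*(t + 5) = 0, at t = -5, -1, 2.
On [-5, -1] the curve lies below the axis; ∫[-5,-1] (-t^3 - 4*t^2 + 7*t + 10) dt = -160/3, giving area 160/3.
On [-1, 2] the curve lies above the axis; ∫[-1,2] (-t^3 - 4*t^2 + 7*t + 10) dt = 99/4, giving area 99/4.
Total area = 160/3 + 99/4 = 937/12.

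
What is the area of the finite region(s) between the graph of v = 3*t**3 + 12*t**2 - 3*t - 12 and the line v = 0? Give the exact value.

The curve meets the t-axis where 3*t**3 + 12*t**2 - 3*t - 12 = 0, i.e. 3*(t - 1)*(t + 1)*(t + 4) = 0, at t = -4, -1, 1.
On [-4, -1] the curve lies above the axis; ∫[-4,-1] (3*t**3 + 12*t**2 - 3*t - 12) dt = 189/4, giving area 189/4.
On [-1, 1] the curve lies below the axis; ∫[-1,1] (3*t**3 + 12*t**2 - 3*t - 12) dt = -16, giving area 16.
Total area = 189/4 + 16 = 253/4.

253/4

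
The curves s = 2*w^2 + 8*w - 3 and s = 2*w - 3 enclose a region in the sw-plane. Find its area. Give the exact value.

Both boundary curves give s as a function of w, so integrate with respect to w. Setting them equal: 2*w^2 + 6*w = 0, i.e. 2*w*(w + 3) = 0, so they meet at w = -3, 0.
For w in [-3, 0], s = 2*w^2 + 8*w - 3 is on the left; area = ∫[-3,0] (-(2*w^2 + 6*w)) dw = 9.

9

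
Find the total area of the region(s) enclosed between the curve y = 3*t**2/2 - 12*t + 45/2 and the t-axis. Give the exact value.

The curve meets the t-axis where 3*t**2/2 - 12*t + 45/2 = 0, i.e. 3*(t - 5)*(t - 3)/2 = 0, at t = 3, 5.
On [3, 5] the curve lies below the axis; ∫[3,5] (3*t**2/2 - 12*t + 45/2) dt = -2, giving area 2.

2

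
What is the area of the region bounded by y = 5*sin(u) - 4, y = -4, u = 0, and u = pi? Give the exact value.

10

On [0, pi], (5*sin(u) - 4) - (-4) = 5*sin(u) is ≥ 0 throughout, so the area is a single integral of |5*sin(u)|.
∫[0,pi] (5*sin(u)) du = 10.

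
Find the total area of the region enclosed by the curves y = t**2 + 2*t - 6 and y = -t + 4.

343/6

Set the curves equal: t**2 + 2*t - 6 = -t + 4, so t**2 + 3*t - 10 = 0, which factors as (t - 2)*(t + 5) = 0. The curves meet at t = -5, 2.
On [-5, 2], y = -t + 4 is on top; that piece has area ∫[-5,2] (-(t**2 + 3*t - 10)) dt = 343/6.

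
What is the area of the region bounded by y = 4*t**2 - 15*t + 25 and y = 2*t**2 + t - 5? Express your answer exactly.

Set the curves equal: 4*t**2 - 15*t + 25 = 2*t**2 + t - 5, so 2*t**2 - 16*t + 30 = 0, which factors as 2*(t - 5)*(t - 3) = 0. The curves meet at t = 3, 5.
On [3, 5], y = 2*t**2 + t - 5 is on top; that piece has area ∫[3,5] (-(2*t**2 - 16*t + 30)) dt = 8/3.

8/3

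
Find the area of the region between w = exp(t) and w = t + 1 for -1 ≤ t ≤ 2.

On [-1, 2], (exp(t)) - (t + 1) = -t + exp(t) - 1 is ≥ 0 throughout, so the area is a single integral of |-t + exp(t) - 1|.
∫[-1,2] (-t + exp(t) - 1) dt = -9/2 - exp(-1) + exp(2).

-9/2 - exp(-1) + exp(2)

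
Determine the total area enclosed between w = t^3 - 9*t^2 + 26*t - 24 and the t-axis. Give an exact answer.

The curve meets the t-axis where t^3 - 9*t^2 + 26*t - 24 = 0, i.e. (t - 4)*(t - 3)*(t - 2) = 0, at t = 2, 3, 4.
On [2, 3] the curve lies above the axis; ∫[2,3] (t^3 - 9*t^2 + 26*t - 24) dt = 1/4, giving area 1/4.
On [3, 4] the curve lies below the axis; ∫[3,4] (t^3 - 9*t^2 + 26*t - 24) dt = -1/4, giving area 1/4.
Total area = 1/4 + 1/4 = 1/2.

1/2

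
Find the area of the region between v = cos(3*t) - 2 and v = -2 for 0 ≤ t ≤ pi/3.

The difference (cos(3*t) - 2) - (-2) = cos(3*t) changes sign at t = pi/6 inside [0, pi/3], so split the integral there.
∫[0,pi/6] (cos(3*t)) dt = 1/3.
∫[pi/6,pi/3] (cos(3*t)) dt = -1/3; the area of that piece is 1/3.
Total area = 1/3 + 1/3 = 2/3.

2/3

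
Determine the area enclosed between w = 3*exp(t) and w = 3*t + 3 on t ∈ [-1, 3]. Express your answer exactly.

-24 - 3*exp(-1) + 3*exp(3)

On [-1, 3], (3*exp(t)) - (3*t + 3) = -3*t + 3*exp(t) - 3 is ≥ 0 throughout, so the area is a single integral of |-3*t + 3*exp(t) - 3|.
∫[-1,3] (-3*t + 3*exp(t) - 3) dt = -24 - 3*exp(-1) + 3*exp(3).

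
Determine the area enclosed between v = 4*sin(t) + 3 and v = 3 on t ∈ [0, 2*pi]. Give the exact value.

16

The difference (4*sin(t) + 3) - (3) = 4*sin(t) changes sign at t = pi inside [0, 2*pi], so split the integral there.
∫[0,pi] (4*sin(t)) dt = 8.
∫[pi,2*pi] (4*sin(t)) dt = -8; the area of that piece is 8.
Total area = 8 + 8 = 16.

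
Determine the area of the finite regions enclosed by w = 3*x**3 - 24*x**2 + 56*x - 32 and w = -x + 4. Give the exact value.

37/4

Set the curves equal: 3*x**3 - 24*x**2 + 56*x - 32 = -x + 4, so 3*x**3 - 24*x**2 + 57*x - 36 = 0, which factors as 3*(x - 4)*(x - 3)*(x - 1) = 0. The curves meet at x = 1, 3, 4.
On [1, 3], w = 3*x**3 - 24*x**2 + 56*x - 32 is on top; that piece has area ∫[1,3] (3*x**3 - 24*x**2 + 57*x - 36) dx = 8.
On [3, 4], w = -x + 4 is on top; that piece has area ∫[3,4] (-(3*x**3 - 24*x**2 + 57*x - 36)) dx = 5/4.
Total enclosed area = 8 + 5/4 = 37/4.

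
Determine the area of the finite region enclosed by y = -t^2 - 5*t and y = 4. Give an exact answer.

Set the curves equal: -t^2 - 5*t = 4, so -t^2 - 5*t - 4 = 0, which factors as -(t + 1)*(t + 4) = 0. The curves meet at t = -4, -1.
On [-4, -1], y = -t^2 - 5*t is on top; that piece has area ∫[-4,-1] (-t^2 - 5*t - 4) dt = 9/2.

9/2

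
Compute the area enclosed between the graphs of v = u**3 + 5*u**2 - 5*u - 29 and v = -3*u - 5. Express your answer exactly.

443/6

Set the curves equal: u**3 + 5*u**2 - 5*u - 29 = -3*u - 5, so u**3 + 5*u**2 - 2*u - 24 = 0, which factors as (u - 2)*(u + 3)*(u + 4) = 0. The curves meet at u = -4, -3, 2.
On [-4, -3], v = u**3 + 5*u**2 - 5*u - 29 is on top; that piece has area ∫[-4,-3] (u**3 + 5*u**2 - 2*u - 24) du = 11/12.
On [-3, 2], v = -3*u - 5 is on top; that piece has area ∫[-3,2] (-(u**3 + 5*u**2 - 2*u - 24)) du = 875/12.
Total enclosed area = 11/12 + 875/12 = 443/6.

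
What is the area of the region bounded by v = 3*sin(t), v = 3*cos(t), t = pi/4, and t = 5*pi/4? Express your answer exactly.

On [pi/4, 5*pi/4], (3*sin(t)) - (3*cos(t)) = 3*sin(t) - 3*cos(t) is ≥ 0 throughout, so the area is a single integral of |3*sin(t) - 3*cos(t)|.
∫[pi/4,5*pi/4] (3*sin(t) - 3*cos(t)) dt = 6*sqrt(2).

6*sqrt(2)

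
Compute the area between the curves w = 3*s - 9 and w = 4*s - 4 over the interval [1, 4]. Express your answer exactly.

45/2

On [1, 4], (3*s - 9) - (4*s - 4) = -s - 5 is ≤ 0 throughout, so the area is a single integral of |-s - 5|.
∫[1,4] (-s - 5) ds = -45/2; the area of that piece is 45/2.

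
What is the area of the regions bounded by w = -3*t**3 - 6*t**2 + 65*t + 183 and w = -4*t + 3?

5137/4

Set the curves equal: -3*t**3 - 6*t**2 + 65*t + 183 = -4*t + 3, so -3*t**3 - 6*t**2 + 69*t + 180 = 0, which factors as -3*(t - 5)*(t + 3)*(t + 4) = 0. The curves meet at t = -4, -3, 5.
On [-4, -3], w = -4*t + 3 is on top; that piece has area ∫[-4,-3] (-(-3*t**3 - 6*t**2 + 69*t + 180)) dt = 17/4.
On [-3, 5], w = -3*t**3 - 6*t**2 + 65*t + 183 is on top; that piece has area ∫[-3,5] (-3*t**3 - 6*t**2 + 69*t + 180) dt = 1280.
Total enclosed area = 17/4 + 1280 = 5137/4.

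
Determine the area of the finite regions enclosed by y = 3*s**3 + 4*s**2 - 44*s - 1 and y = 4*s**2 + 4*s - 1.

384

Set the curves equal: 3*s**3 + 4*s**2 - 44*s - 1 = 4*s**2 + 4*s - 1, so 3*s**3 - 48*s = 0, which factors as 3*s*(s - 4)*(s + 4) = 0. The curves meet at s = -4, 0, 4.
On [-4, 0], y = 3*s**3 + 4*s**2 - 44*s - 1 is on top; that piece has area ∫[-4,0] (3*s**3 - 48*s) ds = 192.
On [0, 4], y = 4*s**2 + 4*s - 1 is on top; that piece has area ∫[0,4] (-(3*s**3 - 48*s)) ds = 192.
Total enclosed area = 192 + 192 = 384.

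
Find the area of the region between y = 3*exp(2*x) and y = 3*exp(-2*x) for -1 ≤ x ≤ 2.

-6 + 3*exp(-4)/2 + 3*exp(-2)/2 + 3*exp(2)/2 + 3*exp(4)/2

The difference (3*exp(2*x)) - (3*exp(-2*x)) = 3*exp(2*x) - 3*exp(-2*x) changes sign at x = 0 inside [-1, 2], so split the integral there.
∫[-1,0] (3*exp(2*x) - 3*exp(-2*x)) dx = -3*exp(2)/2 - 3*exp(-2)/2 + 3; the area of that piece is -3 + 3*exp(-2)/2 + 3*exp(2)/2.
∫[0,2] (3*exp(2*x) - 3*exp(-2*x)) dx = -3 + 3*exp(-4)/2 + 3*exp(4)/2.
Total area = (-3 + 3*exp(-2)/2 + 3*exp(2)/2) + (-3 + 3*exp(-4)/2 + 3*exp(4)/2) = -6 + 3*exp(-4)/2 + 3*exp(-2)/2 + 3*exp(2)/2 + 3*exp(4)/2.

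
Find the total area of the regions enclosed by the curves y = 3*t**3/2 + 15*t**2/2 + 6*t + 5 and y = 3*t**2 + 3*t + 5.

3/4

Set the curves equal: 3*t**3/2 + 15*t**2/2 + 6*t + 5 = 3*t**2 + 3*t + 5, so 3*t**3/2 + 9*t**2/2 + 3*t = 0, which factors as 3*t*(t + 1)*(t + 2)/2 = 0. The curves meet at t = -2, -1, 0.
On [-2, -1], y = 3*t**3/2 + 15*t**2/2 + 6*t + 5 is on top; that piece has area ∫[-2,-1] (3*t**3/2 + 9*t**2/2 + 3*t) dt = 3/8.
On [-1, 0], y = 3*t**2 + 3*t + 5 is on top; that piece has area ∫[-1,0] (-(3*t**3/2 + 9*t**2/2 + 3*t)) dt = 3/8.
Total enclosed area = 3/8 + 3/8 = 3/4.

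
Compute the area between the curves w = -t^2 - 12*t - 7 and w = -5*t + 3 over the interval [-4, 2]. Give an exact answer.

The difference (-t^2 - 12*t - 7) - (-5*t + 3) = -t^2 - 7*t - 10 changes sign at t = -2 inside [-4, 2], so split the integral there.
∫[-4,-2] (-t^2 - 7*t - 10) dt = 10/3.
∫[-2,2] (-t^2 - 7*t - 10) dt = -136/3; the area of that piece is 136/3.
Total area = 10/3 + 136/3 = 146/3.

146/3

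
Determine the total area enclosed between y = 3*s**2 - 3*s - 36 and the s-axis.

The curve meets the s-axis where 3*s**2 - 3*s - 36 = 0, i.e. 3*(s - 4)*(s + 3) = 0, at s = -3, 4.
On [-3, 4] the curve lies below the axis; ∫[-3,4] (3*s**2 - 3*s - 36) ds = -343/2, giving area 343/2.

343/2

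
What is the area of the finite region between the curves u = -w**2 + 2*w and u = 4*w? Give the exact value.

4/3

Both boundary curves give u as a function of w, so integrate with respect to w. Setting them equal: -w**2 - 2*w = 0, i.e. -w*(w + 2) = 0, so they meet at w = -2, 0.
For w in [-2, 0], u = -w**2 + 2*w is on the right; area = ∫[-2,0] (-w**2 - 2*w) dw = 4/3.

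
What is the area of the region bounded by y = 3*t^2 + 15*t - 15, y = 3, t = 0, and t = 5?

The difference (3*t^2 + 15*t - 15) - (3) = 3*t^2 + 15*t - 18 changes sign at t = 1 inside [0, 5], so split the integral there.
∫[0,1] (3*t^2 + 15*t - 18) dt = -19/2; the area of that piece is 19/2.
∫[1,5] (3*t^2 + 15*t - 18) dt = 232.
Total area = 19/2 + 232 = 483/2.

483/2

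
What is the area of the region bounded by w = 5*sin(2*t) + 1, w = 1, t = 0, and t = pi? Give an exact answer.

The difference (5*sin(2*t) + 1) - (1) = 5*sin(2*t) changes sign at t = pi/2 inside [0, pi], so split the integral there.
∫[0,pi/2] (5*sin(2*t)) dt = 5.
∫[pi/2,pi] (5*sin(2*t)) dt = -5; the area of that piece is 5.
Total area = 5 + 5 = 10.

10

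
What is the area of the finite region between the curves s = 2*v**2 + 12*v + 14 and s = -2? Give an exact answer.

8/3

Both boundary curves give s as a function of v, so integrate with respect to v. Setting them equal: 2*v**2 + 12*v + 16 = 0, i.e. 2*(v + 2)*(v + 4) = 0, so they meet at v = -4, -2.
For v in [-4, -2], s = 2*v**2 + 12*v + 14 is on the left; area = ∫[-4,-2] (-(2*v**2 + 12*v + 16)) dv = 8/3.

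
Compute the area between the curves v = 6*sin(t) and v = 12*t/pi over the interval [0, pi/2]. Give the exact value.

On [0, pi/2], (6*sin(t)) - (12*t/pi) = -12*t/pi + 6*sin(t) is ≥ 0 throughout, so the area is a single integral of |-12*t/pi + 6*sin(t)|.
∫[0,pi/2] (-12*t/pi + 6*sin(t)) dt = 6 - 3*pi/2.

6 - 3*pi/2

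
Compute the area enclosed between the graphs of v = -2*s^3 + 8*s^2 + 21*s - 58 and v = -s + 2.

863/3

Set the curves equal: -2*s^3 + 8*s^2 + 21*s - 58 = -s + 2, so -2*s^3 + 8*s^2 + 22*s - 60 = 0, which factors as -2*(s - 5)*(s - 2)*(s + 3) = 0. The curves meet at s = -3, 2, 5.
On [-3, 2], v = -s + 2 is on top; that piece has area ∫[-3,2] (-(-2*s^3 + 8*s^2 + 22*s - 60)) ds = 1375/6.
On [2, 5], v = -2*s^3 + 8*s^2 + 21*s - 58 is on top; that piece has area ∫[2,5] (-2*s^3 + 8*s^2 + 22*s - 60) ds = 117/2.
Total enclosed area = 1375/6 + 117/2 = 863/3.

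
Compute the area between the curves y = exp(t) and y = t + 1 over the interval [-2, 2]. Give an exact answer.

-4 - exp(-2) + exp(2)

On [-2, 2], (exp(t)) - (t + 1) = -t + exp(t) - 1 is ≥ 0 throughout, so the area is a single integral of |-t + exp(t) - 1|.
∫[-2,2] (-t + exp(t) - 1) dt = -4 - exp(-2) + exp(2).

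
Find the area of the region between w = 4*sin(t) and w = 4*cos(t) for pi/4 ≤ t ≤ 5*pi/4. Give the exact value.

8*sqrt(2)

On [pi/4, 5*pi/4], (4*sin(t)) - (4*cos(t)) = 4*sin(t) - 4*cos(t) is ≥ 0 throughout, so the area is a single integral of |4*sin(t) - 4*cos(t)|.
∫[pi/4,5*pi/4] (4*sin(t) - 4*cos(t)) dt = 8*sqrt(2).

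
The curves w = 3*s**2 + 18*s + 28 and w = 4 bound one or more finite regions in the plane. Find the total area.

4

Set the curves equal: 3*s**2 + 18*s + 28 = 4, so 3*s**2 + 18*s + 24 = 0, which factors as 3*(s + 2)*(s + 4) = 0. The curves meet at s = -4, -2.
On [-4, -2], w = 4 is on top; that piece has area ∫[-4,-2] (-(3*s**2 + 18*s + 24)) ds = 4.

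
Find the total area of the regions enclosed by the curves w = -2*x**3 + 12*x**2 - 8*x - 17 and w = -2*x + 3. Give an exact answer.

Set the curves equal: -2*x**3 + 12*x**2 - 8*x - 17 = -2*x + 3, so -2*x**3 + 12*x**2 - 6*x - 20 = 0, which factors as -2*(x - 5)*(x - 2)*(x + 1) = 0. The curves meet at x = -1, 2, 5.
On [-1, 2], w = -2*x + 3 is on top; that piece has area ∫[-1,2] (-(-2*x**3 + 12*x**2 - 6*x - 20)) dx = 81/2.
On [2, 5], w = -2*x**3 + 12*x**2 - 8*x - 17 is on top; that piece has area ∫[2,5] (-2*x**3 + 12*x**2 - 6*x - 20) dx = 81/2.
Total enclosed area = 81/2 + 81/2 = 81.

81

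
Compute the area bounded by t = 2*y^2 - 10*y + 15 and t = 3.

1/3

Both boundary curves give t as a function of y, so integrate with respect to y. Setting them equal: 2*y^2 - 10*y + 12 = 0, i.e. 2*(y - 3)*(y - 2) = 0, so they meet at y = 2, 3.
For y in [2, 3], t = 2*y^2 - 10*y + 15 is on the left; area = ∫[2,3] (-(2*y^2 - 10*y + 12)) dy = 1/3.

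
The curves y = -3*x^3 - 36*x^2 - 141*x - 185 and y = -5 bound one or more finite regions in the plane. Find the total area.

Set the curves equal: -3*x^3 - 36*x^2 - 141*x - 185 = -5, so -3*x^3 - 36*x^2 - 141*x - 180 = 0, which factors as -3*(x + 3)*(x + 4)*(x + 5) = 0. The curves meet at x = -5, -4, -3.
On [-5, -4], y = -5 is on top; that piece has area ∫[-5,-4] (-(-3*x^3 - 36*x^2 - 141*x - 180)) dx = 3/4.
On [-4, -3], y = -3*x^3 - 36*x^2 - 141*x - 185 is on top; that piece has area ∫[-4,-3] (-3*x^3 - 36*x^2 - 141*x - 180) dx = 3/4.
Total enclosed area = 3/4 + 3/4 = 3/2.

3/2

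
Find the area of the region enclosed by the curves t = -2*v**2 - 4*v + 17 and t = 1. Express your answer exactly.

Both boundary curves give t as a function of v, so integrate with respect to v. Setting them equal: -2*v**2 - 4*v + 16 = 0, i.e. -2*(v - 2)*(v + 4) = 0, so they meet at v = -4, 2.
For v in [-4, 2], t = -2*v**2 - 4*v + 17 is on the right; area = ∫[-4,2] (-2*v**2 - 4*v + 16) dv = 72.

72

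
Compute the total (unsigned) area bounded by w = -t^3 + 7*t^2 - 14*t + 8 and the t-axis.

37/12

The curve meets the t-axis where -t^3 + 7*t^2 - 14*t + 8 = 0, i.e. -(t - 4)*(t - 2)*(t - 1) = 0, at t = 1, 2, 4.
On [1, 2] the curve lies below the axis; ∫[1,2] (-t^3 + 7*t^2 - 14*t + 8) dt = -5/12, giving area 5/12.
On [2, 4] the curve lies above the axis; ∫[2,4] (-t^3 + 7*t^2 - 14*t + 8) dt = 8/3, giving area 8/3.
Total area = 5/12 + 8/3 = 37/12.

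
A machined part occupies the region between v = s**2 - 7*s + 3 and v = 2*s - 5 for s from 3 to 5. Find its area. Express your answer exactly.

70/3

On [3, 5], (s**2 - 7*s + 3) - (2*s - 5) = s**2 - 9*s + 8 is ≤ 0 throughout, so the area is a single integral of |s**2 - 9*s + 8|.
∫[3,5] (s**2 - 9*s + 8) ds = -70/3; the area of that piece is 70/3.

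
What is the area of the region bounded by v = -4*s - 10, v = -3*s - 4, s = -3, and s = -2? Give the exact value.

On [-3, -2], (-4*s - 10) - (-3*s - 4) = -s - 6 is ≤ 0 throughout, so the area is a single integral of |-s - 6|.
∫[-3,-2] (-s - 6) ds = -7/2; the area of that piece is 7/2.

7/2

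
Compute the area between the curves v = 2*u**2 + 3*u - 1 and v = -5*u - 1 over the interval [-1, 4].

The difference (2*u**2 + 3*u - 1) - (-5*u - 1) = 2*u**2 + 8*u changes sign at u = 0 inside [-1, 4], so split the integral there.
∫[-1,0] (2*u**2 + 8*u) du = -10/3; the area of that piece is 10/3.
∫[0,4] (2*u**2 + 8*u) du = 320/3.
Total area = 10/3 + 320/3 = 110.

110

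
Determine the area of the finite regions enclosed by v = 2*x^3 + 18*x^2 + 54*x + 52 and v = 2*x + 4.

1

Set the curves equal: 2*x^3 + 18*x^2 + 54*x + 52 = 2*x + 4, so 2*x^3 + 18*x^2 + 52*x + 48 = 0, which factors as 2*(x + 2)*(x + 3)*(x + 4) = 0. The curves meet at x = -4, -3, -2.
On [-4, -3], v = 2*x^3 + 18*x^2 + 54*x + 52 is on top; that piece has area ∫[-4,-3] (2*x^3 + 18*x^2 + 52*x + 48) dx = 1/2.
On [-3, -2], v = 2*x + 4 is on top; that piece has area ∫[-3,-2] (-(2*x^3 + 18*x^2 + 52*x + 48)) dx = 1/2.
Total enclosed area = 1/2 + 1/2 = 1.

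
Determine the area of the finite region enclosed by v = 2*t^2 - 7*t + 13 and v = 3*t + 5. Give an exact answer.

Set the curves equal: 2*t^2 - 7*t + 13 = 3*t + 5, so 2*t^2 - 10*t + 8 = 0, which factors as 2*(t - 4)*(t - 1) = 0. The curves meet at t = 1, 4.
On [1, 4], v = 3*t + 5 is on top; that piece has area ∫[1,4] (-(2*t^2 - 10*t + 8)) dt = 9.

9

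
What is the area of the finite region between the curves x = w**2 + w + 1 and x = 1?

1/6

Both boundary curves give x as a function of w, so integrate with respect to w. Setting them equal: w**2 + w = 0, i.e. w*(w + 1) = 0, so they meet at w = -1, 0.
For w in [-1, 0], x = w**2 + w + 1 is on the left; area = ∫[-1,0] (-(w**2 + w)) dw = 1/6.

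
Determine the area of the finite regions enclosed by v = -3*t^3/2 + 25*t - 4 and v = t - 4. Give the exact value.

192

Set the curves equal: -3*t^3/2 + 25*t - 4 = t - 4, so -3*t^3/2 + 24*t = 0, which factors as -3*t*(t - 4)*(t + 4)/2 = 0. The curves meet at t = -4, 0, 4.
On [-4, 0], v = t - 4 is on top; that piece has area ∫[-4,0] (-(-3*t^3/2 + 24*t)) dt = 96.
On [0, 4], v = -3*t^3/2 + 25*t - 4 is on top; that piece has area ∫[0,4] (-3*t^3/2 + 24*t) dt = 96.
Total enclosed area = 96 + 96 = 192.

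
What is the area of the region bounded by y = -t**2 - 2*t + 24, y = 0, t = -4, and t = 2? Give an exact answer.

On [-4, 2], (-t**2 - 2*t + 24) - (0) = -t**2 - 2*t + 24 is ≥ 0 throughout, so the area is a single integral of |-t**2 - 2*t + 24|.
∫[-4,2] (-t**2 - 2*t + 24) dt = 132.

132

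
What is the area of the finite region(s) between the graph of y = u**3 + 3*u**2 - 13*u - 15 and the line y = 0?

128

The curve meets the u-axis where u**3 + 3*u**2 - 13*u - 15 = 0, i.e. (u - 3)*(u + 1)*(u + 5) = 0, at u = -5, -1, 3.
On [-5, -1] the curve lies above the axis; ∫[-5,-1] (u**3 + 3*u**2 - 13*u - 15) du = 64, giving area 64.
On [-1, 3] the curve lies below the axis; ∫[-1,3] (u**3 + 3*u**2 - 13*u - 15) du = -64, giving area 64.
Total area = 64 + 64 = 128.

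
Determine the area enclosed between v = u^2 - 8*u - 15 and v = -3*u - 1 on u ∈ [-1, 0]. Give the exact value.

67/6

On [-1, 0], (u^2 - 8*u - 15) - (-3*u - 1) = u^2 - 5*u - 14 is ≤ 0 throughout, so the area is a single integral of |u^2 - 5*u - 14|.
∫[-1,0] (u^2 - 5*u - 14) du = -67/6; the area of that piece is 67/6.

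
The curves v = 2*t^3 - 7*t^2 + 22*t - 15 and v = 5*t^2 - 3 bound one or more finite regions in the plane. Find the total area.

Set the curves equal: 2*t^3 - 7*t^2 + 22*t - 15 = 5*t^2 - 3, so 2*t^3 - 12*t^2 + 22*t - 12 = 0, which factors as 2*(t - 3)*(t - 2)*(t - 1) = 0. The curves meet at t = 1, 2, 3.
On [1, 2], v = 2*t^3 - 7*t^2 + 22*t - 15 is on top; that piece has area ∫[1,2] (2*t^3 - 12*t^2 + 22*t - 12) dt = 1/2.
On [2, 3], v = 5*t^2 - 3 is on top; that piece has area ∫[2,3] (-(2*t^3 - 12*t^2 + 22*t - 12)) dt = 1/2.
Total enclosed area = 1/2 + 1/2 = 1.

1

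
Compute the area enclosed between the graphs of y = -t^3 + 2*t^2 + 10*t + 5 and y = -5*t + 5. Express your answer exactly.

863/6

Set the curves equal: -t^3 + 2*t^2 + 10*t + 5 = -5*t + 5, so -t^3 + 2*t^2 + 15*t = 0, which factors as -t*(t - 5)*(t + 3) = 0. The curves meet at t = -3, 0, 5.
On [-3, 0], y = -5*t + 5 is on top; that piece has area ∫[-3,0] (-(-t^3 + 2*t^2 + 15*t)) dt = 117/4.
On [0, 5], y = -t^3 + 2*t^2 + 10*t + 5 is on top; that piece has area ∫[0,5] (-t^3 + 2*t^2 + 15*t) dt = 1375/12.
Total enclosed area = 117/4 + 1375/12 = 863/6.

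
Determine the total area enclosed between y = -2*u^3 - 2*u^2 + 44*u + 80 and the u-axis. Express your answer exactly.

3901/6

The curve meets the u-axis where -2*u^3 - 2*u^2 + 44*u + 80 = 0, i.e. -2*(u - 5)*(u + 2)*(u + 4) = 0, at u = -4, -2, 5.
On [-4, -2] the curve lies below the axis; ∫[-4,-2] (-2*u^3 - 2*u^2 + 44*u + 80) du = -64/3, giving area 64/3.
On [-2, 5] the curve lies above the axis; ∫[-2,5] (-2*u^3 - 2*u^2 + 44*u + 80) du = 3773/6, giving area 3773/6.
Total area = 64/3 + 3773/6 = 3901/6.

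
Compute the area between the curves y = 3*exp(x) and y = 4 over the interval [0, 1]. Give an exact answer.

-9 - 8*log(3) + 3*exp(1) + 16*log(2)

The difference (3*exp(x)) - (4) = 3*exp(x) - 4 changes sign at x = log(4/3) inside [0, 1], so split the integral there.
∫[0,log(4/3)] (3*exp(x) - 4) dx = log(81/256) + 1; the area of that piece is -1 + log(256/81).
∫[log(4/3),1] (3*exp(x) - 4) dx = -8 - 4*log(3) + 8*log(2) + 3*exp(1).
Total area = (-1 + log(256/81)) + (-8 - 4*log(3) + 8*log(2) + 3*exp(1)) = -9 - 8*log(3) + 3*exp(1) + 16*log(2).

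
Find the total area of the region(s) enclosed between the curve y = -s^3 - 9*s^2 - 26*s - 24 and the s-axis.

1/2

The curve meets the s-axis where -s^3 - 9*s^2 - 26*s - 24 = 0, i.e. -(s + 2)*(s + 3)*(s + 4) = 0, at s = -4, -3, -2.
On [-4, -3] the curve lies below the axis; ∫[-4,-3] (-s^3 - 9*s^2 - 26*s - 24) ds = -1/4, giving area 1/4.
On [-3, -2] the curve lies above the axis; ∫[-3,-2] (-s^3 - 9*s^2 - 26*s - 24) ds = 1/4, giving area 1/4.
Total area = 1/4 + 1/4 = 1/2.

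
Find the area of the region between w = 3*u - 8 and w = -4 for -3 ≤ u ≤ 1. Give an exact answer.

28

On [-3, 1], (3*u - 8) - (-4) = 3*u - 4 is ≤ 0 throughout, so the area is a single integral of |3*u - 4|.
∫[-3,1] (3*u - 4) du = -28; the area of that piece is 28.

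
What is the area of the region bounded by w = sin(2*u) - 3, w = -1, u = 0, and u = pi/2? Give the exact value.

-1 + pi

On [0, pi/2], (sin(2*u) - 3) - (-1) = sin(2*u) - 2 is ≤ 0 throughout, so the area is a single integral of |sin(2*u) - 2|.
∫[0,pi/2] (sin(2*u) - 2) du = 1 - pi; the area of that piece is -1 + pi.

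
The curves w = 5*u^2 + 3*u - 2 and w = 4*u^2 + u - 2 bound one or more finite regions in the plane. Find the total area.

4/3

Set the curves equal: 5*u^2 + 3*u - 2 = 4*u^2 + u - 2, so u^2 + 2*u = 0, which factors as u*(u + 2) = 0. The curves meet at u = -2, 0.
On [-2, 0], w = 4*u^2 + u - 2 is on top; that piece has area ∫[-2,0] (-(u^2 + 2*u)) du = 4/3.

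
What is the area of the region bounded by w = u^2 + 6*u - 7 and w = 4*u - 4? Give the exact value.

Set the curves equal: u^2 + 6*u - 7 = 4*u - 4, so u^2 + 2*u - 3 = 0, which factors as (u - 1)*(u + 3) = 0. The curves meet at u = -3, 1.
On [-3, 1], w = 4*u - 4 is on top; that piece has area ∫[-3,1] (-(u^2 + 2*u - 3)) du = 32/3.

32/3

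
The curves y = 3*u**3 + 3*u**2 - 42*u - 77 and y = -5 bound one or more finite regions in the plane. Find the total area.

Set the curves equal: 3*u**3 + 3*u**2 - 42*u - 77 = -5, so 3*u**3 + 3*u**2 - 42*u - 72 = 0, which factors as 3*(u - 4)*(u + 2)*(u + 3) = 0. The curves meet at u = -3, -2, 4.
On [-3, -2], y = 3*u**3 + 3*u**2 - 42*u - 77 is on top; that piece has area ∫[-3,-2] (3*u**3 + 3*u**2 - 42*u - 72) du = 13/4.
On [-2, 4], y = -5 is on top; that piece has area ∫[-2,4] (-(3*u**3 + 3*u**2 - 42*u - 72)) du = 432.
Total enclosed area = 13/4 + 432 = 1741/4.

1741/4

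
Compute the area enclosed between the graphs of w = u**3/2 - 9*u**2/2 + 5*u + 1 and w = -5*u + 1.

Set the curves equal: u**3/2 - 9*u**2/2 + 5*u + 1 = -5*u + 1, so u**3/2 - 9*u**2/2 + 10*u = 0, which factors as u*(u - 5)*(u - 4)/2 = 0. The curves meet at u = 0, 4, 5.
On [0, 4], w = u**3/2 - 9*u**2/2 + 5*u + 1 is on top; that piece has area ∫[0,4] (u**3/2 - 9*u**2/2 + 10*u) du = 16.
On [4, 5], w = -5*u + 1 is on top; that piece has area ∫[4,5] (-(u**3/2 - 9*u**2/2 + 10*u)) du = 3/8.
Total enclosed area = 16 + 3/8 = 131/8.

131/8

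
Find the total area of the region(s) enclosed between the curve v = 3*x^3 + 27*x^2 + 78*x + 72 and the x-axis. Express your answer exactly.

3/2

The curve meets the x-axis where 3*x^3 + 27*x^2 + 78*x + 72 = 0, i.e. 3*(x + 2)*(x + 3)*(x + 4) = 0, at x = -4, -3, -2.
On [-4, -3] the curve lies above the axis; ∫[-4,-3] (3*x^3 + 27*x^2 + 78*x + 72) dx = 3/4, giving area 3/4.
On [-3, -2] the curve lies below the axis; ∫[-3,-2] (3*x^3 + 27*x^2 + 78*x + 72) dx = -3/4, giving area 3/4.
Total area = 3/4 + 3/4 = 3/2.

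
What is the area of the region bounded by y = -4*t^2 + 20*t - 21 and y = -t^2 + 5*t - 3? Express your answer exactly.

1/2

Set the curves equal: -4*t^2 + 20*t - 21 = -t^2 + 5*t - 3, so -3*t^2 + 15*t - 18 = 0, which factors as -3*(t - 3)*(t - 2) = 0. The curves meet at t = 2, 3.
On [2, 3], y = -4*t^2 + 20*t - 21 is on top; that piece has area ∫[2,3] (-3*t^2 + 15*t - 18) dt = 1/2.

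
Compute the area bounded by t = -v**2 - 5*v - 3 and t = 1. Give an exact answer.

Both boundary curves give t as a function of v, so integrate with respect to v. Setting them equal: -v**2 - 5*v - 4 = 0, i.e. -(v + 1)*(v + 4) = 0, so they meet at v = -4, -1.
For v in [-4, -1], t = -v**2 - 5*v - 3 is on the right; area = ∫[-4,-1] (-v**2 - 5*v - 4) dv = 9/2.

9/2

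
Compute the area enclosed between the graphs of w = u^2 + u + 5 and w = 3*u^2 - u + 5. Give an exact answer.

1/3

Set the curves equal: u^2 + u + 5 = 3*u^2 - u + 5, so -2*u^2 + 2*u = 0, which factors as -2*u*(u - 1) = 0. The curves meet at u = 0, 1.
On [0, 1], w = u^2 + u + 5 is on top; that piece has area ∫[0,1] (-2*u^2 + 2*u) du = 1/3.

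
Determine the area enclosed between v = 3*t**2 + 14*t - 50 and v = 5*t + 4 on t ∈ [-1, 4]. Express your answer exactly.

The difference (3*t**2 + 14*t - 50) - (5*t + 4) = 3*t**2 + 9*t - 54 changes sign at t = 3 inside [-1, 4], so split the integral there.
∫[-1,3] (3*t**2 + 9*t - 54) dt = -152; the area of that piece is 152.
∫[3,4] (3*t**2 + 9*t - 54) dt = 29/2.
Total area = 152 + 29/2 = 333/2.

333/2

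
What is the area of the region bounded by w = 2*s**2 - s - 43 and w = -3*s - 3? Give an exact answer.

243

Set the curves equal: 2*s**2 - s - 43 = -3*s - 3, so 2*s**2 + 2*s - 40 = 0, which factors as 2*(s - 4)*(s + 5) = 0. The curves meet at s = -5, 4.
On [-5, 4], w = -3*s - 3 is on top; that piece has area ∫[-5,4] (-(2*s**2 + 2*s - 40)) ds = 243.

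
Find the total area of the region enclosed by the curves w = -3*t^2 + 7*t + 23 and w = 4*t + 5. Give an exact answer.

Set the curves equal: -3*t^2 + 7*t + 23 = 4*t + 5, so -3*t^2 + 3*t + 18 = 0, which factors as -3*(t - 3)*(t + 2) = 0. The curves meet at t = -2, 3.
On [-2, 3], w = -3*t^2 + 7*t + 23 is on top; that piece has area ∫[-2,3] (-3*t^2 + 3*t + 18) dt = 125/2.

125/2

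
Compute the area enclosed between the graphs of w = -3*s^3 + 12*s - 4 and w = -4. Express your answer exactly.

24

Set the curves equal: -3*s^3 + 12*s - 4 = -4, so -3*s^3 + 12*s = 0, which factors as -3*s*(s - 2)*(s + 2) = 0. The curves meet at s = -2, 0, 2.
On [-2, 0], w = -4 is on top; that piece has area ∫[-2,0] (-(-3*s^3 + 12*s)) ds = 12.
On [0, 2], w = -3*s^3 + 12*s - 4 is on top; that piece has area ∫[0,2] (-3*s^3 + 12*s) ds = 12.
Total enclosed area = 12 + 12 = 24.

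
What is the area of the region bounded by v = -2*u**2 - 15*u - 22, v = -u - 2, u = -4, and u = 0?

The difference (-2*u**2 - 15*u - 22) - (-u - 2) = -2*u**2 - 14*u - 20 changes sign at u = -2 inside [-4, 0], so split the integral there.
∫[-4,-2] (-2*u**2 - 14*u - 20) du = 20/3.
∫[-2,0] (-2*u**2 - 14*u - 20) du = -52/3; the area of that piece is 52/3.
Total area = 20/3 + 52/3 = 24.

24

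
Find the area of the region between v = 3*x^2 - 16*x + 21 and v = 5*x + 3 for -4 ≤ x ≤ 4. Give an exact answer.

353

The difference (3*x^2 - 16*x + 21) - (5*x + 3) = 3*x^2 - 21*x + 18 changes sign at x = 1 inside [-4, 4], so split the integral there.
∫[-4,1] (3*x^2 - 21*x + 18) dx = 625/2.
∫[1,4] (3*x^2 - 21*x + 18) dx = -81/2; the area of that piece is 81/2.
Total area = 625/2 + 81/2 = 353.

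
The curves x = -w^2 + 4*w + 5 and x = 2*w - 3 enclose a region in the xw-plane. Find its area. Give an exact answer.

36

Both boundary curves give x as a function of w, so integrate with respect to w. Setting them equal: -w^2 + 2*w + 8 = 0, i.e. -(w - 4)*(w + 2) = 0, so they meet at w = -2, 4.
For w in [-2, 4], x = -w^2 + 4*w + 5 is on the right; area = ∫[-2,4] (-w^2 + 2*w + 8) dw = 36.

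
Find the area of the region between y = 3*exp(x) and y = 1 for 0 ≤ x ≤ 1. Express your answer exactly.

On [0, 1], (3*exp(x)) - (1) = 3*exp(x) - 1 is ≥ 0 throughout, so the area is a single integral of |3*exp(x) - 1|.
∫[0,1] (3*exp(x) - 1) dx = -4 + 3*exp(1).

-4 + 3*exp(1)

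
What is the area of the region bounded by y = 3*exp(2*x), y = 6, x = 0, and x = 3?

-45/2 + 6*log(2) + 3*exp(6)/2

The difference (3*exp(2*x)) - (6) = 3*exp(2*x) - 6 changes sign at x = log(2)/2 inside [0, 3], so split the integral there.
∫[0,log(2)/2] (3*exp(2*x) - 6) dx = 3/2 - log(8); the area of that piece is -3/2 + log(8).
∫[log(2)/2,3] (3*exp(2*x) - 6) dx = -21 + 3*log(2) + 3*exp(6)/2.
Total area = (-3/2 + log(8)) + (-21 + 3*log(2) + 3*exp(6)/2) = -45/2 + 6*log(2) + 3*exp(6)/2.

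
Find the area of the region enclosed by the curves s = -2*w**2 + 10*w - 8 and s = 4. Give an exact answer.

1/3

Both boundary curves give s as a function of w, so integrate with respect to w. Setting them equal: -2*w**2 + 10*w - 12 = 0, i.e. -2*(w - 3)*(w - 2) = 0, so they meet at w = 2, 3.
For w in [2, 3], s = -2*w**2 + 10*w - 8 is on the right; area = ∫[2,3] (-2*w**2 + 10*w - 12) dw = 1/3.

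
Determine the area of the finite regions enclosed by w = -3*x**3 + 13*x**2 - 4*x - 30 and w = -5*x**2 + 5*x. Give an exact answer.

243/2

Set the curves equal: -3*x**3 + 13*x**2 - 4*x - 30 = -5*x**2 + 5*x, so -3*x**3 + 18*x**2 - 9*x - 30 = 0, which factors as -3*(x - 5)*(x - 2)*(x + 1) = 0. The curves meet at x = -1, 2, 5.
On [-1, 2], w = -5*x**2 + 5*x is on top; that piece has area ∫[-1,2] (-(-3*x**3 + 18*x**2 - 9*x - 30)) dx = 243/4.
On [2, 5], w = -3*x**3 + 13*x**2 - 4*x - 30 is on top; that piece has area ∫[2,5] (-3*x**3 + 18*x**2 - 9*x - 30) dx = 243/4.
Total enclosed area = 243/4 + 243/4 = 243/2.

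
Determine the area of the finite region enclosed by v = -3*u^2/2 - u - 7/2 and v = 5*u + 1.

2

Set the curves equal: -3*u^2/2 - u - 7/2 = 5*u + 1, so -3*u^2/2 - 6*u - 9/2 = 0, which factors as -3*(u + 1)*(u + 3)/2 = 0. The curves meet at u = -3, -1.
On [-3, -1], v = -3*u^2/2 - u - 7/2 is on top; that piece has area ∫[-3,-1] (-3*u^2/2 - 6*u - 9/2) du = 2.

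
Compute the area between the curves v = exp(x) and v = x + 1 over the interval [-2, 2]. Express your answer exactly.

On [-2, 2], (exp(x)) - (x + 1) = -x + exp(x) - 1 is ≥ 0 throughout, so the area is a single integral of |-x + exp(x) - 1|.
∫[-2,2] (-x + exp(x) - 1) dx = -4 - exp(-2) + exp(2).

-4 - exp(-2) + exp(2)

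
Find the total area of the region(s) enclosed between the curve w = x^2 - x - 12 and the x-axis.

The curve meets the x-axis where x^2 - x - 12 = 0, i.e. (x - 4)*(x + 3) = 0, at x = -3, 4.
On [-3, 4] the curve lies below the axis; ∫[-3,4] (x^2 - x - 12) dx = -343/6, giving area 343/6.

343/6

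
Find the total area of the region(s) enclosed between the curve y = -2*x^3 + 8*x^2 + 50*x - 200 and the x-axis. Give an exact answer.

The curve meets the x-axis where -2*x^3 + 8*x^2 + 50*x - 200 = 0, i.e. -2*(x - 5)*(x - 4)*(x + 5) = 0, at x = -5, 4, 5.
On [-5, 4] the curve lies below the axis; ∫[-5,4] (-2*x^3 + 8*x^2 + 50*x - 200) dx = -2673/2, giving area 2673/2.
On [4, 5] the curve lies above the axis; ∫[4,5] (-2*x^3 + 8*x^2 + 50*x - 200) dx = 19/6, giving area 19/6.
Total area = 2673/2 + 19/6 = 4019/3.

4019/3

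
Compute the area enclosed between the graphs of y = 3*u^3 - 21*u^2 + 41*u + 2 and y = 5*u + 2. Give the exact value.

Set the curves equal: 3*u^3 - 21*u^2 + 41*u + 2 = 5*u + 2, so 3*u^3 - 21*u^2 + 36*u = 0, which factors as 3*u*(u - 4)*(u - 3) = 0. The curves meet at u = 0, 3, 4.
On [0, 3], y = 3*u^3 - 21*u^2 + 41*u + 2 is on top; that piece has area ∫[0,3] (3*u^3 - 21*u^2 + 36*u) du = 135/4.
On [3, 4], y = 5*u + 2 is on top; that piece has area ∫[3,4] (-(3*u^3 - 21*u^2 + 36*u)) du = 7/4.
Total enclosed area = 135/4 + 7/4 = 71/2.

71/2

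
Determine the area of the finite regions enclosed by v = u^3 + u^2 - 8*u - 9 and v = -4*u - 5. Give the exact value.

71/6

Set the curves equal: u^3 + u^2 - 8*u - 9 = -4*u - 5, so u^3 + u^2 - 4*u - 4 = 0, which factors as (u - 2)*(u + 1)*(u + 2) = 0. The curves meet at u = -2, -1, 2.
On [-2, -1], v = u^3 + u^2 - 8*u - 9 is on top; that piece has area ∫[-2,-1] (u^3 + u^2 - 4*u - 4) du = 7/12.
On [-1, 2], v = -4*u - 5 is on top; that piece has area ∫[-1,2] (-(u^3 + u^2 - 4*u - 4)) du = 45/4.
Total enclosed area = 7/12 + 45/4 = 71/6.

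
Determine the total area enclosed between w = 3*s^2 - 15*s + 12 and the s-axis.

27/2

The curve meets the s-axis where 3*s^2 - 15*s + 12 = 0, i.e. 3*(s - 4)*(s - 1) = 0, at s = 1, 4.
On [1, 4] the curve lies below the axis; ∫[1,4] (3*s^2 - 15*s + 12) ds = -27/2, giving area 27/2.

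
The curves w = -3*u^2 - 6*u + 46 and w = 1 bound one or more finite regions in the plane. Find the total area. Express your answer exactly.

256

Set the curves equal: -3*u^2 - 6*u + 46 = 1, so -3*u^2 - 6*u + 45 = 0, which factors as -3*(u - 3)*(u + 5) = 0. The curves meet at u = -5, 3.
On [-5, 3], w = -3*u^2 - 6*u + 46 is on top; that piece has area ∫[-5,3] (-3*u^2 - 6*u + 45) du = 256.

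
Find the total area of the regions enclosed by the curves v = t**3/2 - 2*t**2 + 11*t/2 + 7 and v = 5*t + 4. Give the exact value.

71/12

Set the curves equal: t**3/2 - 2*t**2 + 11*t/2 + 7 = 5*t + 4, so t**3/2 - 2*t**2 + t/2 + 3 = 0, which factors as (t - 3)*(t - 2)*(t + 1)/2 = 0. The curves meet at t = -1, 2, 3.
On [-1, 2], v = t**3/2 - 2*t**2 + 11*t/2 + 7 is on top; that piece has area ∫[-1,2] (t**3/2 - 2*t**2 + t/2 + 3) dt = 45/8.
On [2, 3], v = 5*t + 4 is on top; that piece has area ∫[2,3] (-(t**3/2 - 2*t**2 + t/2 + 3)) dt = 7/24.
Total enclosed area = 45/8 + 7/24 = 71/12.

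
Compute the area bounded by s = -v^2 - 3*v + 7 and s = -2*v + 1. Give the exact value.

Both boundary curves give s as a function of v, so integrate with respect to v. Setting them equal: -v^2 - v + 6 = 0, i.e. -(v - 2)*(v + 3) = 0, so they meet at v = -3, 2.
For v in [-3, 2], s = -v^2 - 3*v + 7 is on the right; area = ∫[-3,2] (-v^2 - v + 6) dv = 125/6.

125/6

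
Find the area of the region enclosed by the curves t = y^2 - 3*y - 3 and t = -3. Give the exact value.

9/2

Both boundary curves give t as a function of y, so integrate with respect to y. Setting them equal: y^2 - 3*y = 0, i.e. y*(y - 3) = 0, so they meet at y = 0, 3.
For y in [0, 3], t = y^2 - 3*y - 3 is on the left; area = ∫[0,3] (-(y^2 - 3*y)) dy = 9/2.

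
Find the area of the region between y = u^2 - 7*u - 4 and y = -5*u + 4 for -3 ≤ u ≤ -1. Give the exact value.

6

The difference (u^2 - 7*u - 4) - (-5*u + 4) = u^2 - 2*u - 8 changes sign at u = -2 inside [-3, -1], so split the integral there.
∫[-3,-2] (u^2 - 2*u - 8) du = 10/3.
∫[-2,-1] (u^2 - 2*u - 8) du = -8/3; the area of that piece is 8/3.
Total area = 10/3 + 8/3 = 6.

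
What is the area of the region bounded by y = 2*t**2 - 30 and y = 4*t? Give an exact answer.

512/3

Set the curves equal: 2*t**2 - 30 = 4*t, so 2*t**2 - 4*t - 30 = 0, which factors as 2*(t - 5)*(t + 3) = 0. The curves meet at t = -3, 5.
On [-3, 5], y = 4*t is on top; that piece has area ∫[-3,5] (-(2*t**2 - 4*t - 30)) dt = 512/3.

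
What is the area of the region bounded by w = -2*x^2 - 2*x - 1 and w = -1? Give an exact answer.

1/3

Set the curves equal: -2*x^2 - 2*x - 1 = -1, so -2*x^2 - 2*x = 0, which factors as -2*x*(x + 1) = 0. The curves meet at x = -1, 0.
On [-1, 0], w = -2*x^2 - 2*x - 1 is on top; that piece has area ∫[-1,0] (-2*x^2 - 2*x) dx = 1/3.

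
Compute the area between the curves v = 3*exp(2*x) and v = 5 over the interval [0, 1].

-17/2 - 11*log(3)/2 + log(15)/2 + 9*log(5)/2 + 3*exp(2)/2

The difference (3*exp(2*x)) - (5) = 3*exp(2*x) - 5 changes sign at x = -log(3)/2 + log(5)/2 inside [0, 1], so split the integral there.
∫[0,-log(3)/2 + log(5)/2] (3*exp(2*x) - 5) dx = log(9*sqrt(15)/125) + 1; the area of that piece is -1 + log(25*sqrt(15)/27).
∫[-log(3)/2 + log(5)/2,1] (3*exp(2*x) - 5) dx = -15/2 - 5*log(3)/2 + 5*log(5)/2 + 3*exp(2)/2.
Total area = (-1 + log(25*sqrt(15)/27)) + (-15/2 - 5*log(3)/2 + 5*log(5)/2 + 3*exp(2)/2) = -17/2 - 11*log(3)/2 + log(15)/2 + 9*log(5)/2 + 3*exp(2)/2.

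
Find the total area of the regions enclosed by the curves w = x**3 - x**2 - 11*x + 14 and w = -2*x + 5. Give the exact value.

148/3

Set the curves equal: x**3 - x**2 - 11*x + 14 = -2*x + 5, so x**3 - x**2 - 9*x + 9 = 0, which factors as (x - 3)*(x - 1)*(x + 3) = 0. The curves meet at x = -3, 1, 3.
On [-3, 1], w = x**3 - x**2 - 11*x + 14 is on top; that piece has area ∫[-3,1] (x**3 - x**2 - 9*x + 9) dx = 128/3.
On [1, 3], w = -2*x + 5 is on top; that piece has area ∫[1,3] (-(x**3 - x**2 - 9*x + 9)) dx = 20/3.
Total enclosed area = 128/3 + 20/3 = 148/3.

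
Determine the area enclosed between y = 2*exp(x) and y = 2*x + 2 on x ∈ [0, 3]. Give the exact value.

On [0, 3], (2*exp(x)) - (2*x + 2) = -2*x + 2*exp(x) - 2 is ≥ 0 throughout, so the area is a single integral of |-2*x + 2*exp(x) - 2|.
∫[0,3] (-2*x + 2*exp(x) - 2) dx = -17 + 2*exp(3).

-17 + 2*exp(3)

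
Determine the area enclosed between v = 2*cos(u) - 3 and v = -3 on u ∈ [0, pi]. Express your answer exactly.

4

The difference (2*cos(u) - 3) - (-3) = 2*cos(u) changes sign at u = pi/2 inside [0, pi], so split the integral there.
∫[0,pi/2] (2*cos(u)) du = 2.
∫[pi/2,pi] (2*cos(u)) du = -2; the area of that piece is 2.
Total area = 2 + 2 = 4.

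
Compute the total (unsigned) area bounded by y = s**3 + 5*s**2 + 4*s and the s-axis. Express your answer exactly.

71/6

The curve meets the s-axis where s**3 + 5*s**2 + 4*s = 0, i.e. s*(s + 1)*(s + 4) = 0, at s = -4, -1, 0.
On [-4, -1] the curve lies above the axis; ∫[-4,-1] (s**3 + 5*s**2 + 4*s) ds = 45/4, giving area 45/4.
On [-1, 0] the curve lies below the axis; ∫[-1,0] (s**3 + 5*s**2 + 4*s) ds = -7/12, giving area 7/12.
Total area = 45/4 + 7/12 = 71/6.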